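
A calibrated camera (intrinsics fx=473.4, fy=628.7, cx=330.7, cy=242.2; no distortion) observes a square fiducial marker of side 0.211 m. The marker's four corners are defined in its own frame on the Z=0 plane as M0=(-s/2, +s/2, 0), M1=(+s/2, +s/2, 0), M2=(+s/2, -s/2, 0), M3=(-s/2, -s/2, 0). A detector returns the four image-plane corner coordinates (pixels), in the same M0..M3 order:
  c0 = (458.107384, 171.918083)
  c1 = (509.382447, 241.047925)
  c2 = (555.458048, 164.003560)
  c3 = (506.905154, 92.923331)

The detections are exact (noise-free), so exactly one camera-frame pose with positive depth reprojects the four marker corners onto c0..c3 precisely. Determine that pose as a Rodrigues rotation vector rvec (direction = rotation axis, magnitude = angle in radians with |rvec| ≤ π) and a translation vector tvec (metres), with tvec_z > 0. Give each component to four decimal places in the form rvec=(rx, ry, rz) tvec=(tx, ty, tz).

rvec=(-0.0101, -0.2693, 0.7090) tvec=(0.4772, -0.1506, 1.2731)

Intrinsics K: fx=473.4, fy=628.7, cx=330.7, cy=242.2
Marker side s = 0.211 m; corners in marker frame (Z=0):
  M0 = (-0.1055, +0.1055, 0)
  M1 = (+0.1055, +0.1055, 0)
  M2 = (+0.1055, -0.1055, 0)
  M3 = (-0.1055, -0.1055, 0)
Detected image corners:
  c0 = (458.107384, 171.918083) px
  c1 = (509.382447, 241.047925) px
  c2 = (555.458048, 164.003560) px
  c3 = (506.905154, 92.923331) px
Planar DLT: solve 8×8 A·h = b for H (H[2,2]=1):
  H  [+332.50617 -264.61784 +508.15824]
  H  [+363.97187 +356.49159 +167.84899]
  H  [+0.18918 -0.07868 +1.00000]
B = K⁻¹H; ‖b₁‖=0.785514, ‖b₂‖=0.785514; λ = 2/(‖b₁‖+‖b₂‖) = 1.273052, sign → tz>0 ⇒ λ=+1.273052
r₁ = λ·B[:,0] = (+0.72593,+0.64423,+0.24083); r₂ = λ·B[:,1] = (-0.64163,+0.76045,-0.10017)
r₃ = r₁×r₂ = (-0.24767,-0.08181,+0.96538); SVD([r₁ r₂ r₃]) → R = UVᵀ:
  R  [+0.72593 -0.64163 -0.24767]
  R  [+0.64423 +0.76045 -0.08181]
  R  [+0.24083 -0.10017 +0.96538]
t = (+0.47721, -0.15055, +1.27305) m
tr R = 2.451758; θ = arccos((tr R − 1)/2) = 0.758485 rad = 43.458°
axis k = ((R−Rᵀ)₃₂, (R−Rᵀ)₁₃, (R−Rᵀ)₂₁) / (2 sinθ) = (-0.013342, -0.355108, +0.934730)
rvec = θ·k = (-0.010120, -0.269344, +0.708978)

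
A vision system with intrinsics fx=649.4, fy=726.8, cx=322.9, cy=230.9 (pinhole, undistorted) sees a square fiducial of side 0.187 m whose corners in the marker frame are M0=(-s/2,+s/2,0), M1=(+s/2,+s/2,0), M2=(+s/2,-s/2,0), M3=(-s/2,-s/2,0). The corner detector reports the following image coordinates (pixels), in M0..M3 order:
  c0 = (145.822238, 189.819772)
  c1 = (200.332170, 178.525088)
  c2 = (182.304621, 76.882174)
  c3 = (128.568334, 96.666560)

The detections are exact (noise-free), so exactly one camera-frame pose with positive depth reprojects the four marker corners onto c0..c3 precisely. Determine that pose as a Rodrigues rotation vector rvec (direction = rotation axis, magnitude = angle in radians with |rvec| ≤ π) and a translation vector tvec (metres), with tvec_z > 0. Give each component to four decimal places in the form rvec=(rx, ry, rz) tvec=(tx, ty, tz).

rvec=(0.1567, 0.6752, -0.1374) tvec=(-0.3412, -0.1809, 1.3872)

Intrinsics K: fx=649.4, fy=726.8, cx=322.9, cy=230.9
Marker side s = 0.187 m; corners in marker frame (Z=0):
  M0 = (-0.0935, +0.0935, 0)
  M1 = (+0.0935, +0.0935, 0)
  M2 = (+0.0935, -0.0935, 0)
  M3 = (-0.0935, -0.0935, 0)
Detected image corners:
  c0 = (145.822238, 189.819772) px
  c1 = (200.332170, 178.525088) px
  c2 = (182.304621, 76.882174) px
  c3 = (128.568334, 96.666560) px
Planar DLT: solve 8×8 A·h = b for H (H[2,2]=1):
  H  [+214.75886 +106.03389 +163.16558]
  H  [-144.54313 +529.60126 +136.13044]
  H  [-0.45467 +0.07176 +1.00000]
B = K⁻¹H; ‖b₁‖=0.720899, ‖b₂‖=0.720899; λ = 2/(‖b₁‖+‖b₂‖) = 1.387156, sign → tz>0 ⇒ λ=+1.387156
r₁ = λ·B[:,0] = (+0.77234,-0.07550,-0.63070); r₂ = λ·B[:,1] = (+0.17700,+0.97916,+0.09954)
r₃ = r₁×r₂ = (+0.61005,-0.18851,+0.76961); SVD([r₁ r₂ r₃]) → R = UVᵀ:
  R  [+0.77234 +0.17700 +0.61005]
  R  [-0.07550 +0.97916 -0.18851]
  R  [-0.63070 +0.09954 +0.76961]
t = (-0.34120, -0.18088, +1.38716) m
tr R = 2.521119; θ = arccos((tr R − 1)/2) = 0.706622 rad = 40.486°
axis k = ((R−Rᵀ)₃₂, (R−Rᵀ)₁₃, (R−Rᵀ)₂₁) / (2 sinθ) = (+0.221826, +0.955501, -0.194452)
rvec = θ·k = (+0.156747, +0.675178, -0.137404)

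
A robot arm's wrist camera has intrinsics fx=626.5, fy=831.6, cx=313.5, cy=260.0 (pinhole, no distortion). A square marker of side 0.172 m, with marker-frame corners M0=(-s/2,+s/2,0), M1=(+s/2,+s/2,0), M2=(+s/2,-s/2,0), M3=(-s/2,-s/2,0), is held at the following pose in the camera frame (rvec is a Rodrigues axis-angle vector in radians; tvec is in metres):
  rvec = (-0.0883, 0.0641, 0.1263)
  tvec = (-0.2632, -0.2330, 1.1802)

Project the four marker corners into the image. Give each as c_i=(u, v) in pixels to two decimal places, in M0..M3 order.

Intrinsics K: fx=626.5, fy=831.6, cx=313.5, cy=260.0
Marker side s = 0.172 m; corners in marker frame (Z=0):
  M0 = (-0.0860, +0.0860, 0)
  M1 = (+0.0860, +0.0860, 0)
  M2 = (+0.0860, -0.0860, 0)
  M3 = (-0.0860, -0.0860, 0)
rvec = (-0.0883, 0.0641, 0.1263), |rvec| = θ = 0.16691 rad = 9.563°
Rodrigues: sinθ=0.16613, 1−cosθ=0.01390; R = I + sinθ·[k]× + (1−cosθ)·[k]×²:
    [+0.98999 -0.12854 +0.05824]
    [+0.12289 +0.98815 +0.09193]
    [-0.06937 -0.08385 +0.99406]
t = (-0.2632, -0.2330, 1.1802) m
M0: Pc = R·M0+t = (-0.35939, -0.15859, +1.17895); u = 626.5·(-0.35939)/1.17895 + 313.5 = 122.5171, v = 831.6·(-0.15859)/1.17895 + 260.0 = 148.1370
M1: Pc = R·M1+t = (-0.18911, -0.13745, +1.16702); u = 626.5·(-0.18911)/1.16702 + 313.5 = 211.9764, v = 831.6·(-0.13745)/1.16702 + 260.0 = 162.0554
M2: Pc = R·M2+t = (-0.16701, -0.30741, +1.18145); u = 626.5·(-0.16701)/1.18145 + 313.5 = 224.9395, v = 831.6·(-0.30741)/1.18145 + 260.0 = 43.6174
M3: Pc = R·M3+t = (-0.33729, -0.32855, +1.19338); u = 626.5·(-0.33729)/1.19338 + 313.5 = 136.4317, v = 831.6·(-0.32855)/1.19338 + 260.0 = 31.0513

c0=(122.52, 148.14) c1=(211.98, 162.06) c2=(224.94, 43.62) c3=(136.43, 31.05)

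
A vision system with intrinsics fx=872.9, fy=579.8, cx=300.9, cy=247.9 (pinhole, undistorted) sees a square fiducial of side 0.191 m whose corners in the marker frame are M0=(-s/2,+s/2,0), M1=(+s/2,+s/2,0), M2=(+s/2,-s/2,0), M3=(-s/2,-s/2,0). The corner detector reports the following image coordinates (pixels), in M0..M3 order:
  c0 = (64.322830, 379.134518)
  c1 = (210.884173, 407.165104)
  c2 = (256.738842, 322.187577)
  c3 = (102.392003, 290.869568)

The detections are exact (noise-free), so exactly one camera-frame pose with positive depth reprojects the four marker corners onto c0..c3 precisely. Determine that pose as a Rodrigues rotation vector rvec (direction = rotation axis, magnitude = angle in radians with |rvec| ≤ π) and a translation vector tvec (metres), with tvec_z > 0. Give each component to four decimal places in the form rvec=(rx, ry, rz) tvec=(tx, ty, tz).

rvec=(0.3390, -0.0512, 0.3246) tvec=(-0.1741, 0.1905, 1.0689)

Intrinsics K: fx=872.9, fy=579.8, cx=300.9, cy=247.9
Marker side s = 0.191 m; corners in marker frame (Z=0):
  M0 = (-0.0955, +0.0955, 0)
  M1 = (+0.0955, +0.0955, 0)
  M2 = (+0.0955, -0.0955, 0)
  M3 = (-0.0955, -0.0955, 0)
Detected image corners:
  c0 = (64.322830, 379.134518) px
  c1 = (210.884173, 407.165104) px
  c2 = (256.738842, 322.187577) px
  c3 = (102.392003, 290.869568) px
Planar DLT: solve 8×8 A·h = b for H (H[2,2]=1):
  H  [+802.46564 -172.64465 +158.68198]
  H  [+188.93104 +557.64557 +351.20823]
  H  [+0.09665 +0.29788 +1.00000]
B = K⁻¹H; ‖b₁‖=0.935565, ‖b₂‖=0.935565; λ = 2/(‖b₁‖+‖b₂‖) = 1.068873, sign → tz>0 ⇒ λ=+1.068873
r₁ = λ·B[:,0] = (+0.94701,+0.30413,+0.10331); r₂ = λ·B[:,1] = (-0.32116,+0.89190,+0.31840)
r₃ = r₁×r₂ = (+0.00469,-0.33471,+0.94231); SVD([r₁ r₂ r₃]) → R = UVᵀ:
  R  [+0.94701 -0.32116 +0.00469]
  R  [+0.30413 +0.89190 -0.33471]
  R  [+0.10331 +0.31840 +0.94231]
t = (-0.17415, +0.19045, +1.06887) m
tr R = 2.781220; θ = arccos((tr R − 1)/2) = 0.472111 rad = 27.050°
axis k = ((R−Rᵀ)₃₂, (R−Rᵀ)₁₃, (R−Rᵀ)₂₁) / (2 sinθ) = (+0.718063, -0.108427, +0.687480)
rvec = θ·k = (+0.339005, -0.051190, +0.324567)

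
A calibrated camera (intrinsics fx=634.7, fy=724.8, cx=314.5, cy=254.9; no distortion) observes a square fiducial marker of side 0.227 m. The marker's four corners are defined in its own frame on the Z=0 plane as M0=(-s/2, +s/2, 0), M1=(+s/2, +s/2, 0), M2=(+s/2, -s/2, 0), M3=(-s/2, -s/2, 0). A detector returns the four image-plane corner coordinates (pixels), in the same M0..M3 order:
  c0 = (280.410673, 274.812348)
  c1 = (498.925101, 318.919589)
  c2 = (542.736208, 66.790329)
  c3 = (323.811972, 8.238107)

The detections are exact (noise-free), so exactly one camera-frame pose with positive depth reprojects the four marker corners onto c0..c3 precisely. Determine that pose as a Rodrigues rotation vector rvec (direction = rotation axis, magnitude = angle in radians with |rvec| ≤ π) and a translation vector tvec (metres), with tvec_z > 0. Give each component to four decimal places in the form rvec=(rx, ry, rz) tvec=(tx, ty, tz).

Intrinsics K: fx=634.7, fy=724.8, cx=314.5, cy=254.9
Marker side s = 0.227 m; corners in marker frame (Z=0):
  M0 = (-0.1135, +0.1135, 0)
  M1 = (+0.1135, +0.1135, 0)
  M2 = (+0.1135, -0.1135, 0)
  M3 = (-0.1135, -0.1135, 0)
Detected image corners:
  c0 = (280.410673, 274.812348) px
  c1 = (498.925101, 318.919589) px
  c2 = (542.736208, 66.790329) px
  c3 = (323.811972, 8.238107) px
Planar DLT: solve 8×8 A·h = b for H (H[2,2]=1):
  H  [+1059.99465 -169.49045 +414.24524]
  H  [+265.12517 +1150.86763 +168.68262]
  H  [+0.23447 +0.05500 +1.00000]
B = K⁻¹H; ‖b₁‖=1.596816, ‖b₂‖=1.596816; λ = 2/(‖b₁‖+‖b₂‖) = 0.626246, sign → tz>0 ⇒ λ=+0.626246
r₁ = λ·B[:,0] = (+0.97312,+0.17743,+0.14684); r₂ = λ·B[:,1] = (-0.18430,+0.98227,+0.03444)
r₃ = r₁×r₂ = (-0.13812,-0.06058,+0.98856); SVD([r₁ r₂ r₃]) → R = UVᵀ:
  R  [+0.97312 -0.18430 -0.13812]
  R  [+0.17743 +0.98227 -0.06058]
  R  [+0.14684 +0.03444 +0.98856]
t = (+0.09842, -0.07449, +0.62625) m
tr R = 2.943943; θ = arccos((tr R − 1)/2) = 0.237319 rad = 13.597°
axis k = ((R−Rᵀ)₃₂, (R−Rᵀ)₁₃, (R−Rᵀ)₂₁) / (2 sinθ) = (+0.202096, -0.606046, +0.769328)
rvec = θ·k = (+0.047961, -0.143827, +0.182576)

rvec=(0.0480, -0.1438, 0.1826) tvec=(0.0984, -0.0745, 0.6262)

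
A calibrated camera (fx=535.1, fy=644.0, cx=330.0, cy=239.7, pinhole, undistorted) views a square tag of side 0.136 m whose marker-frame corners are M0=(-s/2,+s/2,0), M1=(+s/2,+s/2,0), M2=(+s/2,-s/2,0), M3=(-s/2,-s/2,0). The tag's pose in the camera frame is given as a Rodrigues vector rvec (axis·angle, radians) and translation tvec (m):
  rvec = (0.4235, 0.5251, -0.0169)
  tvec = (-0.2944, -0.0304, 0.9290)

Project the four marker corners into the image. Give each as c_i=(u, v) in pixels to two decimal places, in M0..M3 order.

Intrinsics K: fx=535.1, fy=644.0, cx=330.0, cy=239.7
Marker side s = 0.136 m; corners in marker frame (Z=0):
  M0 = (-0.0680, +0.0680, 0)
  M1 = (+0.0680, +0.0680, 0)
  M2 = (+0.0680, -0.0680, 0)
  M3 = (-0.0680, -0.0680, 0)
rvec = (0.4235, 0.5251, -0.0169), |rvec| = θ = 0.67481 rad = 38.664°
Rodrigues: sinθ=0.62475, 1−cosθ=0.21917; R = I + sinθ·[k]× + (1−cosθ)·[k]×²:
    [+0.86715 +0.12268 +0.48270]
    [+0.09139 +0.91354 -0.39635]
    [-0.48959 +0.38781 +0.78096]
t = (-0.2944, -0.0304, 0.9290) m
M0: Pc = R·M0+t = (-0.34502, +0.02551, +0.98866); u = 535.1·(-0.34502)/0.98866 + 330.0 = 143.2607, v = 644.0·(+0.02551)/0.98866 + 239.7 = 256.3144
M1: Pc = R·M1+t = (-0.22709, +0.03793, +0.92208); u = 535.1·(-0.22709)/0.92208 + 330.0 = 198.2145, v = 644.0·(+0.03793)/0.92208 + 239.7 = 266.1946
M2: Pc = R·M2+t = (-0.24378, -0.08631, +0.86934); u = 535.1·(-0.24378)/0.86934 + 330.0 = 179.9493, v = 644.0·(-0.08631)/0.86934 + 239.7 = 175.7648
M3: Pc = R·M3+t = (-0.36171, -0.09873, +0.93592); u = 535.1·(-0.36171)/0.93592 + 330.0 = 123.1981, v = 644.0·(-0.09873)/0.93592 + 239.7 = 171.7612

c0=(143.26, 256.31) c1=(198.21, 266.19) c2=(179.95, 175.76) c3=(123.20, 171.76)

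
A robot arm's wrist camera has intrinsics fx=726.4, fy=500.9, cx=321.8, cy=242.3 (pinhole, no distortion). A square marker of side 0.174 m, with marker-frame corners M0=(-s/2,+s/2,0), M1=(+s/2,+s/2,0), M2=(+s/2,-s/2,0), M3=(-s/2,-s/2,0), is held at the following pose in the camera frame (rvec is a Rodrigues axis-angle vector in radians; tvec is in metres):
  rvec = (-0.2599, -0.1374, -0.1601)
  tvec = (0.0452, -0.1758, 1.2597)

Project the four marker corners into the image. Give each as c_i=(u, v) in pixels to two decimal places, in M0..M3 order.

Intrinsics K: fx=726.4, fy=500.9, cx=321.8, cy=242.3
Marker side s = 0.174 m; corners in marker frame (Z=0):
  M0 = (-0.0870, +0.0870, 0)
  M1 = (+0.0870, +0.0870, 0)
  M2 = (+0.0870, -0.0870, 0)
  M3 = (-0.0870, -0.0870, 0)
rvec = (-0.2599, -0.1374, -0.1601), |rvec| = θ = 0.33475 rad = 19.180°
Rodrigues: sinθ=0.32853, 1−cosθ=0.05551; R = I + sinθ·[k]× + (1−cosθ)·[k]×²:
    [+0.97795 +0.17482 -0.11424]
    [-0.13944 +0.95384 +0.26597]
    [+0.15546 -0.24418 +0.95719]
t = (0.0452, -0.1758, 1.2597) m
M0: Pc = R·M0+t = (-0.02467, -0.08068, +1.22493); u = 726.4·(-0.02467)/1.22493 + 321.8 = 307.1687, v = 500.9·(-0.08068)/1.22493 + 242.3 = 209.3064
M1: Pc = R·M1+t = (+0.14549, -0.10495, +1.25198); u = 726.4·(+0.14549)/1.25198 + 321.8 = 406.2138, v = 500.9·(-0.10495)/1.25198 + 242.3 = 200.3123
M2: Pc = R·M2+t = (+0.11507, -0.27092, +1.29447); u = 726.4·(+0.11507)/1.29447 + 321.8 = 386.3739, v = 500.9·(-0.27092)/1.29447 + 242.3 = 137.4681
M3: Pc = R·M3+t = (-0.05509, -0.24665, +1.26742); u = 726.4·(-0.05509)/1.26742 + 321.8 = 290.2256, v = 500.9·(-0.24665)/1.26742 + 242.3 = 144.8194

c0=(307.17, 209.31) c1=(406.21, 200.31) c2=(386.37, 137.47) c3=(290.23, 144.82)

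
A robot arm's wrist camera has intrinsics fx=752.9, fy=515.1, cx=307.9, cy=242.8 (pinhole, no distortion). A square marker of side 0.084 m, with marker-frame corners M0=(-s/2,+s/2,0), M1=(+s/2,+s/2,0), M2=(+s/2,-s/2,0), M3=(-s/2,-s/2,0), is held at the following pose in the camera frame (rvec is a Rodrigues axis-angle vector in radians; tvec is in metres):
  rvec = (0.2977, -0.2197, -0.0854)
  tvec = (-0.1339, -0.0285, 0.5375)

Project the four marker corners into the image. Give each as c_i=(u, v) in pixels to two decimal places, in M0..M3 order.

Intrinsics K: fx=752.9, fy=515.1, cx=307.9, cy=242.8
Marker side s = 0.084 m; corners in marker frame (Z=0):
  M0 = (-0.0420, +0.0420, 0)
  M1 = (+0.0420, +0.0420, 0)
  M2 = (+0.0420, -0.0420, 0)
  M3 = (-0.0420, -0.0420, 0)
rvec = (0.2977, -0.2197, -0.0854), |rvec| = θ = 0.37972 rad = 21.756°
Rodrigues: sinθ=0.37066, 1−cosθ=0.07123; R = I + sinθ·[k]× + (1−cosθ)·[k]×²:
    [+0.97255 +0.05105 -0.22702]
    [-0.11567 +0.95261 -0.28133]
    [+0.20190 +0.29987 +0.93237]
t = (-0.1339, -0.0285, 0.5375) m
M0: Pc = R·M0+t = (-0.17260, +0.01637, +0.54161); u = 752.9·(-0.17260)/0.54161 + 307.9 = 67.9641, v = 515.1·(+0.01637)/0.54161 + 242.8 = 258.3668
M1: Pc = R·M1+t = (-0.09091, +0.00665, +0.55857); u = 752.9·(-0.09091)/0.55857 + 307.9 = 185.3645, v = 515.1·(+0.00665)/0.55857 + 242.8 = 248.9338
M2: Pc = R·M2+t = (-0.09520, -0.07337, +0.53339); u = 752.9·(-0.09520)/0.53339 + 307.9 = 173.5247, v = 515.1·(-0.07337)/0.53339 + 242.8 = 171.9471
M3: Pc = R·M3+t = (-0.17689, -0.06365, +0.51643); u = 752.9·(-0.17689)/0.51643 + 307.9 = 50.0092, v = 515.1·(-0.06365)/0.51643 + 242.8 = 179.3119

c0=(67.96, 258.37) c1=(185.36, 248.93) c2=(173.52, 171.95) c3=(50.01, 179.31)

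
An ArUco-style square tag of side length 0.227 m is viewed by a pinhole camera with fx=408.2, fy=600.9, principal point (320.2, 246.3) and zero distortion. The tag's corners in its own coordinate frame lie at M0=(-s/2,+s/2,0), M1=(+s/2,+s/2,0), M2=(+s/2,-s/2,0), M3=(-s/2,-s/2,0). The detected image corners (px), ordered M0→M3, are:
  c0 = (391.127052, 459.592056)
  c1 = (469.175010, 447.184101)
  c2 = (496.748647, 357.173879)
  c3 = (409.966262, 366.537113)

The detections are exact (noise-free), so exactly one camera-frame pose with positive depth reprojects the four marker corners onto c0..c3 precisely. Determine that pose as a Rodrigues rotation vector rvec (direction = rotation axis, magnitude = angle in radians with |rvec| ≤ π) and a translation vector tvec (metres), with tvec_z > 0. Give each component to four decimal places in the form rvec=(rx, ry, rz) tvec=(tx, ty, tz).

Intrinsics K: fx=408.2, fy=600.9, cx=320.2, cy=246.3
Marker side s = 0.227 m; corners in marker frame (Z=0):
  M0 = (-0.1135, +0.1135, 0)
  M1 = (+0.1135, +0.1135, 0)
  M2 = (+0.1135, -0.1135, 0)
  M3 = (-0.1135, -0.1135, 0)
Detected image corners:
  c0 = (391.127052, 459.592056) px
  c1 = (469.175010, 447.184101) px
  c2 = (496.748647, 357.173879) px
  c3 = (409.966262, 366.537113) px
Planar DLT: solve 8×8 A·h = b for H (H[2,2]=1):
  H  [+454.26800 +129.56181 +442.03965]
  H  [+36.86348 +617.37246 +410.22360]
  H  [+0.20906 +0.52574 +1.00000]
B = K⁻¹H; ‖b₁‖=0.971928, ‖b₂‖=0.971928; λ = 2/(‖b₁‖+‖b₂‖) = 1.028883, sign → tz>0 ⇒ λ=+1.028883
r₁ = λ·B[:,0] = (+0.97627,-0.02505,+0.21510); r₂ = λ·B[:,1] = (-0.09775,+0.83537,+0.54093)
r₃ = r₁×r₂ = (-0.19324,-0.54912,+0.81310); SVD([r₁ r₂ r₃]) → R = UVᵀ:
  R  [+0.97627 -0.09775 -0.19324]
  R  [-0.02505 +0.83537 -0.54912]
  R  [+0.21510 +0.54093 +0.81310]
t = (+0.30710, +0.28068, +1.02888) m
tr R = 2.624739; θ = arccos((tr R − 1)/2) = 0.622593 rad = 35.672°
axis k = ((R−Rᵀ)₃₂, (R−Rᵀ)₁₃, (R−Rᵀ)₂₁) / (2 sinθ) = (+0.934630, -0.350116, +0.062337)
rvec = θ·k = (+0.581894, -0.217979, +0.038810)

rvec=(0.5819, -0.2180, 0.0388) tvec=(0.3071, 0.2807, 1.0289)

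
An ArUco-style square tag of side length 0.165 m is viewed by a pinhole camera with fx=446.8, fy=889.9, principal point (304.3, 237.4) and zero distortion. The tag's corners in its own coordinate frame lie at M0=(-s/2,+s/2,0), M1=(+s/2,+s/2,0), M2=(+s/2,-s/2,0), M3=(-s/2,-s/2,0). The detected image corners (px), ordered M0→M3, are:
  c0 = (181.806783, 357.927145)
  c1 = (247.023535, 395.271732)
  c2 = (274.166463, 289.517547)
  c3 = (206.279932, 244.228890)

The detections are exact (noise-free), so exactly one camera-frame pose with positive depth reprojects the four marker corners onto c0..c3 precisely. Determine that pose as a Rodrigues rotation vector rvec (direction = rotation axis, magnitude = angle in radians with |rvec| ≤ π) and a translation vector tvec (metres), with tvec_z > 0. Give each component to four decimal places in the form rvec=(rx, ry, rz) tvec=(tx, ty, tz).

rvec=(0.4588, -0.2450, 0.4074) tvec=(-0.1796, 0.1019, 1.0483)

Intrinsics K: fx=446.8, fy=889.9, cx=304.3, cy=237.4
Marker side s = 0.165 m; corners in marker frame (Z=0):
  M0 = (-0.0825, +0.0825, 0)
  M1 = (+0.0825, +0.0825, 0)
  M2 = (+0.0825, -0.0825, 0)
  M3 = (-0.0825, -0.0825, 0)
Detected image corners:
  c0 = (181.806783, 357.927145) px
  c1 = (247.023535, 395.271732) px
  c2 = (274.166463, 289.517547) px
  c3 = (206.279932, 244.228890) px
Planar DLT: solve 8×8 A·h = b for H (H[2,2]=1):
  H  [+471.97839 -74.63790 +227.76705]
  H  [+347.17098 +780.43139 +323.88498]
  H  [+0.30299 +0.36062 +1.00000]
B = K⁻¹H; ‖b₁‖=0.953918, ‖b₂‖=0.953918; λ = 2/(‖b₁‖+‖b₂‖) = 1.048308, sign → tz>0 ⇒ λ=+1.048308
r₁ = λ·B[:,0] = (+0.89106,+0.32424,+0.31763); r₂ = λ·B[:,1] = (-0.43259,+0.81850,+0.37804)
r₃ = r₁×r₂ = (-0.13740,-0.47426,+0.86959); SVD([r₁ r₂ r₃]) → R = UVᵀ:
  R  [+0.89106 -0.43259 -0.13740]
  R  [+0.32424 +0.81850 -0.47426]
  R  [+0.31763 +0.37804 +0.86959]
t = (-0.17957, +0.10188, +1.04831) m
tr R = 2.579154; θ = arccos((tr R − 1)/2) = 0.660677 rad = 37.854°
axis k = ((R−Rᵀ)₃₂, (R−Rᵀ)₁₃, (R−Rᵀ)₂₁) / (2 sinθ) = (+0.694456, -0.370758, +0.616660)
rvec = θ·k = (+0.458811, -0.244951, +0.407413)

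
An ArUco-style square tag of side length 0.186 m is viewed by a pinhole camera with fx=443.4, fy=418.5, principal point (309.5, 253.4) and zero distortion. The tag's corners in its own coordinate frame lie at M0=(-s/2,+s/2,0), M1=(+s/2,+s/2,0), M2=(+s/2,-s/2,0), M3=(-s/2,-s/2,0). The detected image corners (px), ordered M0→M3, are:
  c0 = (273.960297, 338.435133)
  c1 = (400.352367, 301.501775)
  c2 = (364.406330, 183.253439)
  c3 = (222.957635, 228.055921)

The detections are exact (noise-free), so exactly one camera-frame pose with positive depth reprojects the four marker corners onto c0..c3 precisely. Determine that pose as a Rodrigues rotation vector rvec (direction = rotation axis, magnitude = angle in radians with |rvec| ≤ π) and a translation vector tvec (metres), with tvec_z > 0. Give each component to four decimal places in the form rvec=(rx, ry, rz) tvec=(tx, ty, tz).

Intrinsics K: fx=443.4, fy=418.5, cx=309.5, cy=253.4
Marker side s = 0.186 m; corners in marker frame (Z=0):
  M0 = (-0.0930, +0.0930, 0)
  M1 = (+0.0930, +0.0930, 0)
  M2 = (+0.0930, -0.0930, 0)
  M3 = (-0.0930, -0.0930, 0)
Detected image corners:
  c0 = (273.960297, 338.435133) px
  c1 = (400.352367, 301.501775) px
  c2 = (364.406330, 183.253439) px
  c3 = (222.957635, 228.055921) px
Planar DLT: solve 8×8 A·h = b for H (H[2,2]=1):
  H  [+674.03541 +439.03963 +315.87240]
  H  [-254.70649 +784.95021 +266.52495]
  H  [-0.13798 +0.64925 +1.00000]
B = K⁻¹H; ‖b₁‖=1.705199, ‖b₂‖=1.705199; λ = 2/(‖b₁‖+‖b₂‖) = 0.586442, sign → tz>0 ⇒ λ=+0.586442
r₁ = λ·B[:,0] = (+0.94796,-0.30792,-0.08092); r₂ = λ·B[:,1] = (+0.31491,+0.86940,+0.38075)
r₃ = r₁×r₂ = (-0.04689,-0.38642,+0.92113); SVD([r₁ r₂ r₃]) → R = UVᵀ:
  R  [+0.94796 +0.31491 -0.04689]
  R  [-0.30792 +0.86940 -0.38642]
  R  [-0.08092 +0.38075 +0.92113]
t = (+0.00843, +0.01839, +0.58644) m
tr R = 2.738499; θ = arccos((tr R − 1)/2) = 0.517114 rad = 29.628°
axis k = ((R−Rᵀ)₃₂, (R−Rᵀ)₁₃, (R−Rᵀ)₂₁) / (2 sinθ) = (+0.775900, +0.034417, -0.629916)
rvec = θ·k = (+0.401229, +0.017798, -0.325739)

rvec=(0.4012, 0.0178, -0.3257) tvec=(0.0084, 0.0184, 0.5864)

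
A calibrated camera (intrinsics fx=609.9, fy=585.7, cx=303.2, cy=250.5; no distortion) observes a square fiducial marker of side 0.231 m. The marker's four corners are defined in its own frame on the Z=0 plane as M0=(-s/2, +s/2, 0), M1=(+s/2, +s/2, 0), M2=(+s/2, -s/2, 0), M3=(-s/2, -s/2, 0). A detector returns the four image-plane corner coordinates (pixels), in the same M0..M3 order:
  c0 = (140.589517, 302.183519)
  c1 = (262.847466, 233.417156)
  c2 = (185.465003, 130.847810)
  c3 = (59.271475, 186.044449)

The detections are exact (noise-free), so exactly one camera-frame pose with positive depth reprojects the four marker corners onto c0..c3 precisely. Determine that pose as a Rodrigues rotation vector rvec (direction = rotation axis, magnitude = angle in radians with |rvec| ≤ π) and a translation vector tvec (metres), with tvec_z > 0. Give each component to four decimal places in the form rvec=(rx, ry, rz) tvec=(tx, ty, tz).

Intrinsics K: fx=609.9, fy=585.7, cx=303.2, cy=250.5
Marker side s = 0.231 m; corners in marker frame (Z=0):
  M0 = (-0.1155, +0.1155, 0)
  M1 = (+0.1155, +0.1155, 0)
  M2 = (+0.1155, -0.1155, 0)
  M3 = (-0.1155, -0.1155, 0)
Detected image corners:
  c0 = (140.589517, 302.183519) px
  c1 = (262.847466, 233.417156) px
  c2 = (185.465003, 130.847810) px
  c3 = (59.271475, 186.044449) px
Planar DLT: solve 8×8 A·h = b for H (H[2,2]=1):
  H  [+611.07979 +318.55728 +164.58919]
  H  [-171.58703 +439.63226 +210.55218]
  H  [+0.45147 -0.15123 +1.00000]
B = K⁻¹H; ‖b₁‖=1.022041, ‖b₂‖=1.022041; λ = 2/(‖b₁‖+‖b₂‖) = 0.978434, sign → tz>0 ⇒ λ=+0.978434
r₁ = λ·B[:,0] = (+0.76073,-0.47557,+0.44173); r₂ = λ·B[:,1] = (+0.58461,+0.79771,-0.14797)
r₃ = r₁×r₂ = (-0.28200,+0.37080,+0.88486); SVD([r₁ r₂ r₃]) → R = UVᵀ:
  R  [+0.76073 +0.58461 -0.28200]
  R  [-0.47557 +0.79771 +0.37080]
  R  [+0.44173 -0.14797 +0.88486]
t = (-0.22237, -0.06673, +0.97843) m
tr R = 2.443298; θ = arccos((tr R − 1)/2) = 0.764615 rad = 43.809°
axis k = ((R−Rᵀ)₃₂, (R−Rᵀ)₁₃, (R−Rᵀ)₂₁) / (2 sinθ) = (-0.374697, -0.522733, -0.765736)
rvec = θ·k = (-0.286499, -0.399689, -0.585493)

rvec=(-0.2865, -0.3997, -0.5855) tvec=(-0.2224, -0.0667, 0.9784)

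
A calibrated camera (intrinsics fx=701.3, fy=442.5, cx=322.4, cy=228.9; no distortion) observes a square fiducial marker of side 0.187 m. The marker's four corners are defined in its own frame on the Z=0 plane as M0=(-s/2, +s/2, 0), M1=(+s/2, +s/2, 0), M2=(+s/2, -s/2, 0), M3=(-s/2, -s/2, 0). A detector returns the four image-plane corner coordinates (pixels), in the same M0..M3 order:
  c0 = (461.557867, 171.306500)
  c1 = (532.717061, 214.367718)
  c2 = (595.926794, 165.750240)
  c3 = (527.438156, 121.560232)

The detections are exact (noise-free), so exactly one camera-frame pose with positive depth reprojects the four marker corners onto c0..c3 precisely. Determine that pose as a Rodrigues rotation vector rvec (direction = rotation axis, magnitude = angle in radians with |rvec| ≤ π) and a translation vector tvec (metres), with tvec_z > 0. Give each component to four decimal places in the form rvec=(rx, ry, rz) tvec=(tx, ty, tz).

Intrinsics K: fx=701.3, fy=442.5, cx=322.4, cy=228.9
Marker side s = 0.187 m; corners in marker frame (Z=0):
  M0 = (-0.0935, +0.0935, 0)
  M1 = (+0.0935, +0.0935, 0)
  M2 = (+0.0935, -0.0935, 0)
  M3 = (-0.0935, -0.0935, 0)
Detected image corners:
  c0 = (461.557867, 171.306500) px
  c1 = (532.717061, 214.367718) px
  c2 = (595.926794, 165.750240) px
  c3 = (527.438156, 121.560232) px
Planar DLT: solve 8×8 A·h = b for H (H[2,2]=1):
  H  [+461.83297 -371.54149 +530.10650]
  H  [+261.42393 +254.53818 +168.47196]
  H  [+0.16712 -0.05004 +1.00000]
B = K⁻¹H; ‖b₁‖=0.787828, ‖b₂‖=0.787828; λ = 2/(‖b₁‖+‖b₂‖) = 1.269313, sign → tz>0 ⇒ λ=+1.269313
r₁ = λ·B[:,0] = (+0.73837,+0.64016,+0.21213); r₂ = λ·B[:,1] = (-0.64327,+0.76300,-0.06352)
r₃ = r₁×r₂ = (-0.20252,-0.08956,+0.97517); SVD([r₁ r₂ r₃]) → R = UVᵀ:
  R  [+0.73837 -0.64327 -0.20252]
  R  [+0.64016 +0.76300 -0.08956]
  R  [+0.21213 -0.06352 +0.97517]
t = (+0.37594, -0.17334, +1.26931) m
tr R = 2.476547; θ = arccos((tr R − 1)/2) = 0.740289 rad = 42.415°
axis k = ((R−Rᵀ)₃₂, (R−Rᵀ)₁₃, (R−Rᵀ)₂₁) / (2 sinθ) = (+0.019302, -0.307375, +0.951393)
rvec = θ·k = (+0.014289, -0.227546, +0.704306)

rvec=(0.0143, -0.2275, 0.7043) tvec=(0.3759, -0.1733, 1.2693)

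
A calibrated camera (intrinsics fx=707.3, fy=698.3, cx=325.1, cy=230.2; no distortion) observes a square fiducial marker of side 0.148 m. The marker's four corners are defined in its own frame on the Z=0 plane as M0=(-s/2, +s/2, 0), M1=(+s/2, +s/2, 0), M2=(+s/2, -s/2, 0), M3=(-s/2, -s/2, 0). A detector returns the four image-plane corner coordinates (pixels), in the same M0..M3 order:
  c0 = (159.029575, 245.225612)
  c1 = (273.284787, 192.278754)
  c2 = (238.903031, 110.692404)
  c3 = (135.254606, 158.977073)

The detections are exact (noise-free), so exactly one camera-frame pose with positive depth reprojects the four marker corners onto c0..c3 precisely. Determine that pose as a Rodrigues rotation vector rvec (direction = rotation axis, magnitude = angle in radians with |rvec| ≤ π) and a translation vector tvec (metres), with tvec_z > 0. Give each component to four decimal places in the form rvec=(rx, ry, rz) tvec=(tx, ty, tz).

Intrinsics K: fx=707.3, fy=698.3, cx=325.1, cy=230.2
Marker side s = 0.148 m; corners in marker frame (Z=0):
  M0 = (-0.0740, +0.0740, 0)
  M1 = (+0.0740, +0.0740, 0)
  M2 = (+0.0740, -0.0740, 0)
  M3 = (-0.0740, -0.0740, 0)
Detected image corners:
  c0 = (159.029575, 245.225612) px
  c1 = (273.284787, 192.278754) px
  c2 = (238.903031, 110.692404) px
  c3 = (135.254606, 158.977073) px
Planar DLT: solve 8×8 A·h = b for H (H[2,2]=1):
  H  [+730.71859 +64.79466 +200.84137]
  H  [-344.49162 +451.60666 +174.80078]
  H  [-0.01841 -0.65288 +1.00000]
B = K⁻¹H; ‖b₁‖=1.150057, ‖b₂‖=1.150057; λ = 2/(‖b₁‖+‖b₂‖) = 0.869522, sign → tz>0 ⇒ λ=+0.869522
r₁ = λ·B[:,0] = (+0.90567,-0.42368,-0.01601); r₂ = λ·B[:,1] = (+0.34059,+0.74948,-0.56769)
r₃ = r₁×r₂ = (+0.25252,+0.50869,+0.82309); SVD([r₁ r₂ r₃]) → R = UVᵀ:
  R  [+0.90567 +0.34059 +0.25252]
  R  [-0.42368 +0.74948 +0.50869]
  R  [-0.01601 -0.56769 +0.82309]
t = (-0.15276, -0.06898, +0.86952) m
tr R = 2.478238; θ = arccos((tr R − 1)/2) = 0.739035 rad = 42.344°
axis k = ((R−Rᵀ)₃₂, (R−Rᵀ)₁₃, (R−Rᵀ)₂₁) / (2 sinθ) = (-0.799007, +0.199327, -0.567325)
rvec = θ·k = (-0.590494, +0.147309, -0.419273)

rvec=(-0.5905, 0.1473, -0.4193) tvec=(-0.1528, -0.0690, 0.8695)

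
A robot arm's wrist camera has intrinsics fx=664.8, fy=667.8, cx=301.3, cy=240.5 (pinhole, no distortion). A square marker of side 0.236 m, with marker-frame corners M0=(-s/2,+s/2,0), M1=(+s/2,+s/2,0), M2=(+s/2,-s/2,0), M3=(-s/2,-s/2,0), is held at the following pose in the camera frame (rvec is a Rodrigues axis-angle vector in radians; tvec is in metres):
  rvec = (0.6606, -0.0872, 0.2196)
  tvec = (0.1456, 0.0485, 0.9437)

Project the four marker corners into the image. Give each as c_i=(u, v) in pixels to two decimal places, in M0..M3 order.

Intrinsics K: fx=664.8, fy=667.8, cx=301.3, cy=240.5
Marker side s = 0.236 m; corners in marker frame (Z=0):
  M0 = (-0.1180, +0.1180, 0)
  M1 = (+0.1180, +0.1180, 0)
  M2 = (+0.1180, -0.1180, 0)
  M3 = (-0.1180, -0.1180, 0)
rvec = (0.6606, -0.0872, 0.2196), |rvec| = θ = 0.70158 rad = 40.198°
Rodrigues: sinθ=0.64543, 1−cosθ=0.23618; R = I + sinθ·[k]× + (1−cosθ)·[k]×²:
    [+0.97321 -0.22966 -0.01061]
    [+0.17438 +0.76747 -0.61691]
    [+0.14983 +0.59854 +0.78696]
t = (0.1456, 0.0485, 0.9437) m
M0: Pc = R·M0+t = (+0.00366, +0.11848, +0.99665); u = 664.8·(+0.00366)/0.99665 + 301.3 = 303.7418, v = 667.8·(+0.11848)/0.99665 + 240.5 = 319.8899
M1: Pc = R·M1+t = (+0.23334, +0.15964, +1.03201); u = 664.8·(+0.23334)/1.03201 + 301.3 = 451.6126, v = 667.8·(+0.15964)/1.03201 + 240.5 = 343.8003
M2: Pc = R·M2+t = (+0.28754, -0.02148, +0.89075); u = 664.8·(+0.28754)/0.89075 + 301.3 = 515.9007, v = 667.8·(-0.02148)/0.89075 + 240.5 = 224.3932
M3: Pc = R·M3+t = (+0.05786, -0.06264, +0.85539); u = 664.8·(+0.05786)/0.85539 + 301.3 = 346.2689, v = 667.8·(-0.06264)/0.85539 + 240.5 = 191.5985

c0=(303.74, 319.89) c1=(451.61, 343.80) c2=(515.90, 224.39) c3=(346.27, 191.60)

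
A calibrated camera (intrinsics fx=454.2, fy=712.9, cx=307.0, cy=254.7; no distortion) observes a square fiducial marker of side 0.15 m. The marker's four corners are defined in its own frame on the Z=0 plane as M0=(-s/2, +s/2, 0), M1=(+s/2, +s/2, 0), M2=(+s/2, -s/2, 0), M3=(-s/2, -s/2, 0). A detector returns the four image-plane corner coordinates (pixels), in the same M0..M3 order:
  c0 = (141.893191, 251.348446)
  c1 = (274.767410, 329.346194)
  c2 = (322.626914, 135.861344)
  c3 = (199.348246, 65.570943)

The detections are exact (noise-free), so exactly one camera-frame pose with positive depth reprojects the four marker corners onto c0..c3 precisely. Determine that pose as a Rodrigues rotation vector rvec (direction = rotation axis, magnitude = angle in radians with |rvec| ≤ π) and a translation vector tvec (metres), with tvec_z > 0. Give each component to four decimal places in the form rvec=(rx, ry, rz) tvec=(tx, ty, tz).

rvec=(-0.2676, -0.0150, 0.3561) tvec=(-0.0783, -0.0440, 0.4967)

Intrinsics K: fx=454.2, fy=712.9, cx=307.0, cy=254.7
Marker side s = 0.15 m; corners in marker frame (Z=0):
  M0 = (-0.0750, +0.0750, 0)
  M1 = (+0.0750, +0.0750, 0)
  M2 = (+0.0750, -0.0750, 0)
  M3 = (-0.0750, -0.0750, 0)
Detected image corners:
  c0 = (141.893191, 251.348446) px
  c1 = (274.767410, 329.346194) px
  c2 = (322.626914, 135.861344) px
  c3 = (199.348246, 65.570943) px
Planar DLT: solve 8×8 A·h = b for H (H[2,2]=1):
  H  [+837.28276 -474.69952 +235.38504]
  H  [+480.53281 +1161.17921 +191.60806]
  H  [-0.06519 -0.52627 +1.00000]
B = K⁻¹H; ‖b₁‖=2.013243, ‖b₂‖=2.013243; λ = 2/(‖b₁‖+‖b₂‖) = 0.496711, sign → tz>0 ⇒ λ=+0.496711
r₁ = λ·B[:,0] = (+0.93754,+0.34638,-0.03238); r₂ = λ·B[:,1] = (-0.34244,+0.90244,-0.26141)
r₃ = r₁×r₂ = (-0.06132,+0.25617,+0.96469); SVD([r₁ r₂ r₃]) → R = UVᵀ:
  R  [+0.93754 -0.34244 -0.06132]
  R  [+0.34638 +0.90244 +0.25617]
  R  [-0.03238 -0.26141 +0.96469]
t = (-0.07832, -0.04396, +0.49671) m
tr R = 2.804663; θ = arccos((tr R − 1)/2) = 0.445648 rad = 25.534°
axis k = ((R−Rᵀ)₃₂, (R−Rᵀ)₁₃, (R−Rᵀ)₂₁) / (2 sinθ) = (-0.600371, -0.033572, +0.799017)
rvec = θ·k = (-0.267554, -0.014961, +0.356080)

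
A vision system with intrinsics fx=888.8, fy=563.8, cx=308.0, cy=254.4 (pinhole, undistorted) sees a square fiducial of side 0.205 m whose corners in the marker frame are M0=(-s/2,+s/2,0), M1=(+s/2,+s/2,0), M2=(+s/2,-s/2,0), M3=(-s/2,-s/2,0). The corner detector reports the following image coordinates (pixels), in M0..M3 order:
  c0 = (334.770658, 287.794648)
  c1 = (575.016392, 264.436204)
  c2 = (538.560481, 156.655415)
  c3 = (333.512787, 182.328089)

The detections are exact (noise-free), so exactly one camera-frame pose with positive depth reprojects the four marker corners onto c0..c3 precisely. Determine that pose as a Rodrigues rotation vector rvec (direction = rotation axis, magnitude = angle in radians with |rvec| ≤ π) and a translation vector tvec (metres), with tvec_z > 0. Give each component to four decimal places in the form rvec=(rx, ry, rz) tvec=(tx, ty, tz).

rvec=(-0.6568, 0.2764, -0.0816) tvec=(0.1232, -0.0514, 0.8196)

Intrinsics K: fx=888.8, fy=563.8, cx=308.0, cy=254.4
Marker side s = 0.205 m; corners in marker frame (Z=0):
  M0 = (-0.1025, +0.1025, 0)
  M1 = (+0.1025, +0.1025, 0)
  M2 = (+0.1025, -0.1025, 0)
  M3 = (-0.1025, -0.1025, 0)
Detected image corners:
  c0 = (334.770658, 287.794648) px
  c1 = (575.016392, 264.436204) px
  c2 = (538.560481, 156.655415) px
  c3 = (333.512787, 182.328089) px
Planar DLT: solve 8×8 A·h = b for H (H[2,2]=1):
  H  [+955.76208 -243.50725 +441.57292]
  H  [-181.91067 +353.37777 +219.06714]
  H  [-0.27778 -0.74764 +1.00000]
B = K⁻¹H; ‖b₁‖=1.220139, ‖b₂‖=1.220139; λ = 2/(‖b₁‖+‖b₂‖) = 0.819579, sign → tz>0 ⇒ λ=+0.819579
r₁ = λ·B[:,0] = (+0.96022,-0.16171,-0.22766); r₂ = λ·B[:,1] = (-0.01220,+0.79018,-0.61275)
r₃ = r₁×r₂ = (+0.27898,+0.59115,+0.75677); SVD([r₁ r₂ r₃]) → R = UVᵀ:
  R  [+0.96022 -0.01220 +0.27898]
  R  [-0.16171 +0.79018 +0.59115]
  R  [-0.22766 -0.61275 +0.75677]
t = (+0.12317, -0.05136, +0.81958) m
tr R = 2.507175; θ = arccos((tr R − 1)/2) = 0.717294 rad = 41.098°
axis k = ((R−Rᵀ)₃₂, (R−Rᵀ)₁₃, (R−Rᵀ)₂₁) / (2 sinθ) = (-0.915728, +0.385370, -0.113721)
rvec = θ·k = (-0.656846, +0.276424, -0.081571)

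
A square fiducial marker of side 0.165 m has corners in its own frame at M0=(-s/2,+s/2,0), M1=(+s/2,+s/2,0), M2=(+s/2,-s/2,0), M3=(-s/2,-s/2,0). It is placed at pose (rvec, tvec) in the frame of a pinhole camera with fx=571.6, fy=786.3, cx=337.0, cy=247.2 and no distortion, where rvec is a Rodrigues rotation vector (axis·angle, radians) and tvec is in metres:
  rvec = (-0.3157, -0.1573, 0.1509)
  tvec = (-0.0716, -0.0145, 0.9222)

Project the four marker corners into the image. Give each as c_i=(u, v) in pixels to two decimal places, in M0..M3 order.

c0=(232.20, 290.59) c1=(336.27, 314.14) c2=(348.37, 183.40) c3=(250.43, 158.18)

Intrinsics K: fx=571.6, fy=786.3, cx=337.0, cy=247.2
Marker side s = 0.165 m; corners in marker frame (Z=0):
  M0 = (-0.0825, +0.0825, 0)
  M1 = (+0.0825, +0.0825, 0)
  M2 = (+0.0825, -0.0825, 0)
  M3 = (-0.0825, -0.0825, 0)
rvec = (-0.3157, -0.1573, 0.1509), |rvec| = θ = 0.38364 rad = 21.981°
Rodrigues: sinθ=0.37430, 1−cosθ=0.07269; R = I + sinθ·[k]× + (1−cosθ)·[k]×²:
    [+0.97653 -0.12270 -0.17700]
    [+0.17175 +0.93953 +0.29629]
    [+0.12994 -0.31974 +0.93855]
t = (-0.0716, -0.0145, 0.9222) m
M0: Pc = R·M0+t = (-0.16229, +0.04884, +0.88510); u = 571.6·(-0.16229)/0.88510 + 337.0 = 232.1951, v = 786.3·(+0.04884)/0.88510 + 247.2 = 290.5895
M1: Pc = R·M1+t = (-0.00116, +0.07718, +0.90654); u = 571.6·(-0.00116)/0.90654 + 337.0 = 336.2694, v = 786.3·(+0.07718)/0.90654 + 247.2 = 314.1436
M2: Pc = R·M2+t = (+0.01909, -0.07784, +0.95930); u = 571.6·(+0.01909)/0.95930 + 337.0 = 348.3728, v = 786.3·(-0.07784)/0.95930 + 247.2 = 183.3963
M3: Pc = R·M3+t = (-0.14204, -0.10618, +0.93786); u = 571.6·(-0.14204)/0.93786 + 337.0 = 250.4295, v = 786.3·(-0.10618)/0.93786 + 247.2 = 158.1782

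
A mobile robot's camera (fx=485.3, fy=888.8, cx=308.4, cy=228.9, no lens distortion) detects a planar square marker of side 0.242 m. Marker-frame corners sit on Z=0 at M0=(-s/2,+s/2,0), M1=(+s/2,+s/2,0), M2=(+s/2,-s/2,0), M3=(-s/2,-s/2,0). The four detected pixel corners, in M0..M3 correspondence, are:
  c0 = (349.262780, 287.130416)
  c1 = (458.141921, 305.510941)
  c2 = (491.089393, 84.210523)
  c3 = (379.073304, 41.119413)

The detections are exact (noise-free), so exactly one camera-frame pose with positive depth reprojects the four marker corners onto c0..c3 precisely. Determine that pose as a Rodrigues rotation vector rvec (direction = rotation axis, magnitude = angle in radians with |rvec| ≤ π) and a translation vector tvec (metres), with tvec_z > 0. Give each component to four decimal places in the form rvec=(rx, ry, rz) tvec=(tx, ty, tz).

rvec=(0.2443, -0.3580, 0.1547) tvec=(0.2091, -0.0457, 0.8957)

Intrinsics K: fx=485.3, fy=888.8, cx=308.4, cy=228.9
Marker side s = 0.242 m; corners in marker frame (Z=0):
  M0 = (-0.1210, +0.1210, 0)
  M1 = (+0.1210, +0.1210, 0)
  M2 = (+0.1210, -0.1210, 0)
  M3 = (-0.1210, -0.1210, 0)
Detected image corners:
  c0 = (349.262780, 287.130416) px
  c1 = (458.141921, 305.510941) px
  c2 = (491.089393, 84.210523) px
  c3 = (379.073304, 41.119413) px
Planar DLT: solve 8×8 A·h = b for H (H[2,2]=1):
  H  [+626.64660 -32.34079 +421.66535]
  H  [+198.51222 +1004.79865 +183.53970]
  H  [+0.40638 +0.23282 +1.00000]
B = K⁻¹H; ‖b₁‖=1.116394, ‖b₂‖=1.116394; λ = 2/(‖b₁‖+‖b₂‖) = 0.895741, sign → tz>0 ⇒ λ=+0.895741
r₁ = λ·B[:,0] = (+0.92531,+0.10631,+0.36401); r₂ = λ·B[:,1] = (-0.19222,+0.95894,+0.20855)
r₃ = r₁×r₂ = (-0.32690,-0.26294,+0.90775); SVD([r₁ r₂ r₃]) → R = UVᵀ:
  R  [+0.92531 -0.19222 -0.32690]
  R  [+0.10631 +0.95894 -0.26294]
  R  [+0.36401 +0.20855 +0.90775]
t = (+0.20906, -0.04571, +0.89574) m
tr R = 2.791987; θ = arccos((tr R − 1)/2) = 0.460133 rad = 26.364°
axis k = ((R−Rᵀ)₃₂, (R−Rᵀ)₁₃, (R−Rᵀ)₂₁) / (2 sinθ) = (+0.530875, -0.777935, +0.336138)
rvec = θ·k = (+0.244273, -0.357953, +0.154668)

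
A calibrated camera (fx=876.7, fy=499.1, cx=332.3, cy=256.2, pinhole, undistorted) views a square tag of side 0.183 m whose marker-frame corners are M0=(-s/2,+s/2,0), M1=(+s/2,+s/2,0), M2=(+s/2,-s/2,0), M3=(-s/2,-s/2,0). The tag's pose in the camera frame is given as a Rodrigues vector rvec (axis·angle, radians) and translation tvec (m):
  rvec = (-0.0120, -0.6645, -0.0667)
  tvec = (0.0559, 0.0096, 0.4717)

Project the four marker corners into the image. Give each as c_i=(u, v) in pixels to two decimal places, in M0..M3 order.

Intrinsics K: fx=876.7, fy=499.1, cx=332.3, cy=256.2
Marker side s = 0.183 m; corners in marker frame (Z=0):
  M0 = (-0.0915, +0.0915, 0)
  M1 = (+0.0915, +0.0915, 0)
  M2 = (+0.0915, -0.0915, 0)
  M3 = (-0.0915, -0.0915, 0)
rvec = (-0.0120, -0.6645, -0.0667), |rvec| = θ = 0.66795 rad = 38.271°
Rodrigues: sinθ=0.61938, 1−cosθ=0.21491; R = I + sinθ·[k]× + (1−cosθ)·[k]×²:
    [+0.78516 +0.06569 -0.61579]
    [-0.05801 +0.99779 +0.03248]
    [+0.61656 +0.01022 +0.78724]
t = (0.0559, 0.0096, 0.4717) m
M0: Pc = R·M0+t = (-0.00993, +0.10621, +0.41622); u = 876.7·(-0.00993)/0.41622 + 332.3 = 311.3802, v = 499.1·(+0.10621)/0.41622 + 256.2 = 383.5537
M1: Pc = R·M1+t = (+0.13375, +0.09559, +0.52905); u = 876.7·(+0.13375)/0.52905 + 332.3 = 553.9449, v = 499.1·(+0.09559)/0.52905 + 256.2 = 346.3782
M2: Pc = R·M2+t = (+0.12173, -0.08701, +0.52718); u = 876.7·(+0.12173)/0.52718 + 332.3 = 534.7398, v = 499.1·(-0.08701)/0.52718 + 256.2 = 173.8290
M3: Pc = R·M3+t = (-0.02195, -0.07639, +0.41435); u = 876.7·(-0.02195)/0.41435 + 332.3 = 285.8503, v = 499.1·(-0.07639)/0.41435 + 256.2 = 164.1855

c0=(311.38, 383.55) c1=(553.94, 346.38) c2=(534.74, 173.83) c3=(285.85, 164.19)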